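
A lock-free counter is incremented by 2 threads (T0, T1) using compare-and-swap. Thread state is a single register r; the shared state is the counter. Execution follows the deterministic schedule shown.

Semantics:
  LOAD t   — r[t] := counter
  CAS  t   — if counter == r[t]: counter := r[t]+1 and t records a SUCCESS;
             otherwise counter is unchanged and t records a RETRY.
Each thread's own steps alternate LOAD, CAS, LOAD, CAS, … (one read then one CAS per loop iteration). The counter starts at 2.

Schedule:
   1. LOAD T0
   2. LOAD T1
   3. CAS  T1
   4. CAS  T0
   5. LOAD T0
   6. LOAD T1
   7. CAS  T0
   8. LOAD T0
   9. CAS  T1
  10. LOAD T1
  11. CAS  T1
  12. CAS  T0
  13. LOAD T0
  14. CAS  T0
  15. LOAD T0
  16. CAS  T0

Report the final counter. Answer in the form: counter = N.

counter = 7

#1 T0 reads 2
#2 T1 reads 2
#3 T1 CAS(2→3) writes; counter now 3
#4 T0 CAS(2→3) fails; counter now 3
#5 T0 reads 3
#6 T1 reads 3
#7 T0 CAS(3→4) writes; counter now 4
#8 T0 reads 4
#9 T1 CAS(3→4) fails; counter now 4
#10 T1 reads 4
#11 T1 CAS(4→5) writes; counter now 5
#12 T0 CAS(4→5) fails; counter now 5
#13 T0 reads 5
#14 T0 CAS(5→6) writes; counter now 6
#15 T0 reads 6
#16 T0 CAS(6→7) writes; counter now 7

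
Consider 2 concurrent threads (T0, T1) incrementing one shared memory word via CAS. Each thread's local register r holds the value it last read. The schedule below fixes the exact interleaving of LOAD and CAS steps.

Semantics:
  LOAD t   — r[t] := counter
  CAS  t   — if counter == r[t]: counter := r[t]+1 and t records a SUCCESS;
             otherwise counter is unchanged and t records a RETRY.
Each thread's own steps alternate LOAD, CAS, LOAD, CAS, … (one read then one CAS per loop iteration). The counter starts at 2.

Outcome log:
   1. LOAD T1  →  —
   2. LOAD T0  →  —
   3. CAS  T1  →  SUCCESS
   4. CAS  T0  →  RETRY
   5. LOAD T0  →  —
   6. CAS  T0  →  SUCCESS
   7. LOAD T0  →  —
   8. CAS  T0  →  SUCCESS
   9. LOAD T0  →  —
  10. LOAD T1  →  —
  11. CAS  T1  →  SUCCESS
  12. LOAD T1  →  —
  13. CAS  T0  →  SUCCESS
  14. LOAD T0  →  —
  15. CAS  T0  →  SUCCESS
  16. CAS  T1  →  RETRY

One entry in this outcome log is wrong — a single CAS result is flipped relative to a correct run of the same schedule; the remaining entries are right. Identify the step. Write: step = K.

Correct run:
   1) LOAD T1:  M=2  r_T1=2
   2) LOAD T0:  M=2  r_T0=2
   3) CAS  T1:  M=3  r_T1=2 ✓
   4) CAS  T0:  M=3  r_T0=2 ✗
   5) LOAD T0:  M=3  r_T0=3
   6) CAS  T0:  M=4  r_T0=3 ✓
   7) LOAD T0:  M=4  r_T0=4
   8) CAS  T0:  M=5  r_T0=4 ✓
   9) LOAD T0:  M=5  r_T0=5
  10) LOAD T1:  M=5  r_T1=5
  11) CAS  T1:  M=6  r_T1=5 ✓
  12) LOAD T1:  M=6  r_T1=6
  13) CAS  T0:  M=6  r_T0=5 ✗
  14) LOAD T0:  M=6  r_T0=6
  15) CAS  T0:  M=7  r_T0=6 ✓
  16) CAS  T1:  M=7  r_T1=6 ✗
Mismatch at 13.

step = 13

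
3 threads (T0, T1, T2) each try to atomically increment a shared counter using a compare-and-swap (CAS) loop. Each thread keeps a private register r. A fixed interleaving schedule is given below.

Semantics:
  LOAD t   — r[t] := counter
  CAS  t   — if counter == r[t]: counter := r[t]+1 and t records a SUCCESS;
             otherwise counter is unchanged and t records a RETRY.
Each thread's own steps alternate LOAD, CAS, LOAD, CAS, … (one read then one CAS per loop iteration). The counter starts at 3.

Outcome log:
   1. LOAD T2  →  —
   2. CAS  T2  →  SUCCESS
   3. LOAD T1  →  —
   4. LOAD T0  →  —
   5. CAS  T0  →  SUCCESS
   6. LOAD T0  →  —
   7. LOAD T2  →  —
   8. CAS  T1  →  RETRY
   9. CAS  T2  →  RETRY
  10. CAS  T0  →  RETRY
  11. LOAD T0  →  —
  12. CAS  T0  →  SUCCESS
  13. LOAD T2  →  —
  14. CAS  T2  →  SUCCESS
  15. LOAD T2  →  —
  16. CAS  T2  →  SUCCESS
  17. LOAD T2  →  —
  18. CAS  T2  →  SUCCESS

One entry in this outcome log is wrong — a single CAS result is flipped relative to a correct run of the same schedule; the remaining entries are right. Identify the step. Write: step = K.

Reference trace:
1. LOAD T2 → mem=3 r[T2]=3 [LOAD]
2. CAS T2 → mem=4 r[T2]=3 [OK]
3. LOAD T1 → mem=4 r[T1]=4 [LOAD]
4. LOAD T0 → mem=4 r[T0]=4 [LOAD]
5. CAS T0 → mem=5 r[T0]=4 [OK]
6. LOAD T0 → mem=5 r[T0]=5 [LOAD]
7. LOAD T2 → mem=5 r[T2]=5 [LOAD]
8. CAS T1 → mem=5 r[T1]=4 [RETRY]
9. CAS T2 → mem=6 r[T2]=5 [OK]
10. CAS T0 → mem=6 r[T0]=5 [RETRY]
11. LOAD T0 → mem=6 r[T0]=6 [LOAD]
12. CAS T0 → mem=7 r[T0]=6 [OK]
13. LOAD T2 → mem=7 r[T2]=7 [LOAD]
14. CAS T2 → mem=8 r[T2]=7 [OK]
15. LOAD T2 → mem=8 r[T2]=8 [LOAD]
16. CAS T2 → mem=9 r[T2]=8 [OK]
17. LOAD T2 → mem=9 r[T2]=9 [LOAD]
18. CAS T2 → mem=10 r[T2]=9 [OK]
Flip is step 9.

step = 9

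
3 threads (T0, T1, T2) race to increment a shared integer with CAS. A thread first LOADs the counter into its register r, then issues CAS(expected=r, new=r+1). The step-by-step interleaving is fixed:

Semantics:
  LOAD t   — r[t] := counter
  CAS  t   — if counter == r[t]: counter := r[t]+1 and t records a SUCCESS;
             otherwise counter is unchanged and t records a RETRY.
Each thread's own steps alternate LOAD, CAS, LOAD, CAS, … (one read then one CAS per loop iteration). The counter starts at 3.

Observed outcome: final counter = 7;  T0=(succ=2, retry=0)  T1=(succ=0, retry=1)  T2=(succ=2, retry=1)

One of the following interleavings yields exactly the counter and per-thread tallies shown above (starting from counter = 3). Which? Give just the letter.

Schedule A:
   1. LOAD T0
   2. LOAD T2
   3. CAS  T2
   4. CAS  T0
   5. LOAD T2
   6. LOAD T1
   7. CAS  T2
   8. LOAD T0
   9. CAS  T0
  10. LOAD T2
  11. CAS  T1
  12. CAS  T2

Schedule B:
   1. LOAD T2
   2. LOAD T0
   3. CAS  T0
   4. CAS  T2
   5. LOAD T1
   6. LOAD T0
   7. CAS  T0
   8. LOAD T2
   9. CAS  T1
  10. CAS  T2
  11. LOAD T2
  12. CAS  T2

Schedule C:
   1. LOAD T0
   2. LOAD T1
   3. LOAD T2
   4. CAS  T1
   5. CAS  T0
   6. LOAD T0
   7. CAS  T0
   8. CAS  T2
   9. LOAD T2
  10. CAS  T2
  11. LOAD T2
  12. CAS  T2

Tracing schedule B:
   1) LOAD T2:  M=3  r_T2=3
   2) LOAD T0:  M=3  r_T0=3
   3) CAS  T0:  M=4  r_T0=3 ✓
   4) CAS  T2:  M=4  r_T2=3 ✗
   5) LOAD T1:  M=4  r_T1=4
   6) LOAD T0:  M=4  r_T0=4
   7) CAS  T0:  M=5  r_T0=4 ✓
   8) LOAD T2:  M=5  r_T2=5
   9) CAS  T1:  M=5  r_T1=4 ✗
  10) CAS  T2:  M=6  r_T2=5 ✓
  11) LOAD T2:  M=6  r_T2=6
  12) CAS  T2:  M=7  r_T2=6 ✓

B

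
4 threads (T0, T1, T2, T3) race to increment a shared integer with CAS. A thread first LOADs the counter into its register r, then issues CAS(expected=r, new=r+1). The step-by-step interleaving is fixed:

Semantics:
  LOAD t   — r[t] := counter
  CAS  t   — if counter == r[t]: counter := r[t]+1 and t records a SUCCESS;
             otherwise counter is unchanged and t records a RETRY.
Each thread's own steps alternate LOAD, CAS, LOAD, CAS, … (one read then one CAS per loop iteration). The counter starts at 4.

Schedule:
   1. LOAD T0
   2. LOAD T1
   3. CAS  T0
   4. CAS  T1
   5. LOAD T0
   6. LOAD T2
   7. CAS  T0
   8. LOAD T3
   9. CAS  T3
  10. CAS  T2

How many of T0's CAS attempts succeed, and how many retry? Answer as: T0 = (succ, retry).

T0 = (2, 0)

T0 LOAD — after: cnt=4, r=4 — load
T1 LOAD — after: cnt=4, r=4 — load
T0 CAS — after: cnt=5, r=4 — ok
T1 CAS — after: cnt=5, r=4 — retry
T0 LOAD — after: cnt=5, r=5 — load
T2 LOAD — after: cnt=5, r=5 — load
T0 CAS — after: cnt=6, r=5 — ok
T3 LOAD — after: cnt=6, r=6 — load
T3 CAS — after: cnt=7, r=6 — ok
T2 CAS — after: cnt=7, r=5 — retry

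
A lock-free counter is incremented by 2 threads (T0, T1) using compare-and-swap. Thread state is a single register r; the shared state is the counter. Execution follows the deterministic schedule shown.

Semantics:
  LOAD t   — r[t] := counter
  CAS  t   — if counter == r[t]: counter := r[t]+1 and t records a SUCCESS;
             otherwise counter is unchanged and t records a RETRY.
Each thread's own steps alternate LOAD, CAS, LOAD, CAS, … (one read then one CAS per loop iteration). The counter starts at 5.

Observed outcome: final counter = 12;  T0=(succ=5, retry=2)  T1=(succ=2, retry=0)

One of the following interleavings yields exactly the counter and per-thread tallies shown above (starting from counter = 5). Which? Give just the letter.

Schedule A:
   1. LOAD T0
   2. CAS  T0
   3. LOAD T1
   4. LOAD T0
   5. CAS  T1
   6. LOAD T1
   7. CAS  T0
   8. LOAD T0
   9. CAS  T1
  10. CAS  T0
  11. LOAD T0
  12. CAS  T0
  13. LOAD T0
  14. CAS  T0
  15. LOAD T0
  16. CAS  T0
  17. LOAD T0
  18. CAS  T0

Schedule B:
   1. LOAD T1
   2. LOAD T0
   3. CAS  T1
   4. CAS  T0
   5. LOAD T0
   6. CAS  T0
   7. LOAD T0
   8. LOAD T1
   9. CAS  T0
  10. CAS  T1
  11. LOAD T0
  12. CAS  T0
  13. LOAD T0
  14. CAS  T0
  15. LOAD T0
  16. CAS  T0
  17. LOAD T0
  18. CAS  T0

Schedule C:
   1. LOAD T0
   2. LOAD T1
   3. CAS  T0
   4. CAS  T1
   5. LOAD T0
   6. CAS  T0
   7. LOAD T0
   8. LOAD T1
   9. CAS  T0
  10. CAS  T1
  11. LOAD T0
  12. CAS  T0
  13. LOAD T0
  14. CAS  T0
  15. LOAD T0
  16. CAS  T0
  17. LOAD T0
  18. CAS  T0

A

Run A:
   1) LOAD T0:  M=5  r_T0=5
   2) CAS  T0:  M=6  r_T0=5 ✓
   3) LOAD T1:  M=6  r_T1=6
   4) LOAD T0:  M=6  r_T0=6
   5) CAS  T1:  M=7  r_T1=6 ✓
   6) LOAD T1:  M=7  r_T1=7
   7) CAS  T0:  M=7  r_T0=6 ✗
   8) LOAD T0:  M=7  r_T0=7
   9) CAS  T1:  M=8  r_T1=7 ✓
  10) CAS  T0:  M=8  r_T0=7 ✗
  11) LOAD T0:  M=8  r_T0=8
  12) CAS  T0:  M=9  r_T0=8 ✓
  13) LOAD T0:  M=9  r_T0=9
  14) CAS  T0:  M=10  r_T0=9 ✓
  15) LOAD T0:  M=10  r_T0=10
  16) CAS  T0:  M=11  r_T0=10 ✓
  17) LOAD T0:  M=11  r_T0=11
  18) CAS  T0:  M=12  r_T0=11 ✓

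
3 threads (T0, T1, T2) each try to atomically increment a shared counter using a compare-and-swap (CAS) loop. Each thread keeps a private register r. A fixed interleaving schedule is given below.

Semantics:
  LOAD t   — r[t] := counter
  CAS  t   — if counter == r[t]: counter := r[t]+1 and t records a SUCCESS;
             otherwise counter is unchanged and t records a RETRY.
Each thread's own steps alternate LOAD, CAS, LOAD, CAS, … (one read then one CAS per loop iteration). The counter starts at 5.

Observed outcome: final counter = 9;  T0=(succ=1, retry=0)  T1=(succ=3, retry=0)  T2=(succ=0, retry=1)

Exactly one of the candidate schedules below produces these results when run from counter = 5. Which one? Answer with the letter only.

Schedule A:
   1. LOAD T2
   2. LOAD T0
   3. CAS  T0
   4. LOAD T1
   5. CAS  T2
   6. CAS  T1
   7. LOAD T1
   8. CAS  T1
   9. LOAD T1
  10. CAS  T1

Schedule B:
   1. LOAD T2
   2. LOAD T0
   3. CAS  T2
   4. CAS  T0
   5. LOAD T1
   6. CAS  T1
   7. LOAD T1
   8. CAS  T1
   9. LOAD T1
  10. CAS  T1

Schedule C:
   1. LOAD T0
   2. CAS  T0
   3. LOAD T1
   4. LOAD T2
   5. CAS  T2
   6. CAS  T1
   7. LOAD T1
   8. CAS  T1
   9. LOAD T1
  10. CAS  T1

A

Run A:
T2 LOAD — after: cnt=5, r=5 — load
T0 LOAD — after: cnt=5, r=5 — load
T0 CAS — after: cnt=6, r=5 — ok
T1 LOAD — after: cnt=6, r=6 — load
T2 CAS — after: cnt=6, r=5 — retry
T1 CAS — after: cnt=7, r=6 — ok
T1 LOAD — after: cnt=7, r=7 — load
T1 CAS — after: cnt=8, r=7 — ok
T1 LOAD — after: cnt=8, r=8 — load
T1 CAS — after: cnt=9, r=8 — ok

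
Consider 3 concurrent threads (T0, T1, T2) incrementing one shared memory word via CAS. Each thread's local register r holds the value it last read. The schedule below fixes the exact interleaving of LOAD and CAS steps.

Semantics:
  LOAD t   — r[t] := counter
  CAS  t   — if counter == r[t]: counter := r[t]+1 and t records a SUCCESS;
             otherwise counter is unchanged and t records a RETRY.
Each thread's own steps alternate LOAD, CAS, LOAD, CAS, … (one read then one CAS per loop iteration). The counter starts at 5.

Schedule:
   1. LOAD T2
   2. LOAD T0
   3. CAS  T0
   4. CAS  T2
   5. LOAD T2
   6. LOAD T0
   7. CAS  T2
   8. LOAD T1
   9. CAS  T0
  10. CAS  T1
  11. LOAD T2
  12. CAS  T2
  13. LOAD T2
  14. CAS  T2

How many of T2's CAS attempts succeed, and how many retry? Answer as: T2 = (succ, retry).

T2 = (3, 1)

[1] T2.load  rd  (counter 5, T2.r 5)
[2] T0.load  rd  (counter 5, T0.r 5)
[3] T0.cas  hit  (counter 6, T0.r 5)
[4] T2.cas  miss  (counter 6, T2.r 5)
[5] T2.load  rd  (counter 6, T2.r 6)
[6] T0.load  rd  (counter 6, T0.r 6)
[7] T2.cas  hit  (counter 7, T2.r 6)
[8] T1.load  rd  (counter 7, T1.r 7)
[9] T0.cas  miss  (counter 7, T0.r 6)
[10] T1.cas  hit  (counter 8, T1.r 7)
[11] T2.load  rd  (counter 8, T2.r 8)
[12] T2.cas  hit  (counter 9, T2.r 8)
[13] T2.load  rd  (counter 9, T2.r 9)
[14] T2.cas  hit  (counter 10, T2.r 9)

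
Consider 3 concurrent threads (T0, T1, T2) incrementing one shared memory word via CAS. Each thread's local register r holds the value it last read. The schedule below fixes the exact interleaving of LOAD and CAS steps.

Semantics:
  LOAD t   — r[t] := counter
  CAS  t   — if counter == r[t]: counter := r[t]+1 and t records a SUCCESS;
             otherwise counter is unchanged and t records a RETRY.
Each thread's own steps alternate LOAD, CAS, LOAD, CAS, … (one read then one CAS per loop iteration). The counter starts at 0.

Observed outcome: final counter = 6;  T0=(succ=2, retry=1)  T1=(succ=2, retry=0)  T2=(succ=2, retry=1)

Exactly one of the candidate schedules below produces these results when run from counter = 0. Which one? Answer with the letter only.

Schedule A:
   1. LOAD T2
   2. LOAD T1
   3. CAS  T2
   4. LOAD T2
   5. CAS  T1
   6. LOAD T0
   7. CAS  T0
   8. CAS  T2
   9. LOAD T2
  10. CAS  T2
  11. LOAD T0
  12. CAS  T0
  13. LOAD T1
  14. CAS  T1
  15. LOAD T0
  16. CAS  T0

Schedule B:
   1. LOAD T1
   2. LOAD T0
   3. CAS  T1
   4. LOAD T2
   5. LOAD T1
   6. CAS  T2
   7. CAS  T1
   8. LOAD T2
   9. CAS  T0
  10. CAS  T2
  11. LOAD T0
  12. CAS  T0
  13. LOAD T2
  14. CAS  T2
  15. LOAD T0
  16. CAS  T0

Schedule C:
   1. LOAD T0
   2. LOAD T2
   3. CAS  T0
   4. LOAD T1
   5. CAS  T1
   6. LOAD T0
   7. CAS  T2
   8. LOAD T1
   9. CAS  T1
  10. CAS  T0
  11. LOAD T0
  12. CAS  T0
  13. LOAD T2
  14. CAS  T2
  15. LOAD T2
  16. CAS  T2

Run C:
#1 T0 reads 0
#2 T2 reads 0
#3 T0 CAS(0→1) writes; counter now 1
#4 T1 reads 1
#5 T1 CAS(1→2) writes; counter now 2
#6 T0 reads 2
#7 T2 CAS(0→1) fails; counter now 2
#8 T1 reads 2
#9 T1 CAS(2→3) writes; counter now 3
#10 T0 CAS(2→3) fails; counter now 3
#11 T0 reads 3
#12 T0 CAS(3→4) writes; counter now 4
#13 T2 reads 4
#14 T2 CAS(4→5) writes; counter now 5
#15 T2 reads 5
#16 T2 CAS(5→6) writes; counter now 6

C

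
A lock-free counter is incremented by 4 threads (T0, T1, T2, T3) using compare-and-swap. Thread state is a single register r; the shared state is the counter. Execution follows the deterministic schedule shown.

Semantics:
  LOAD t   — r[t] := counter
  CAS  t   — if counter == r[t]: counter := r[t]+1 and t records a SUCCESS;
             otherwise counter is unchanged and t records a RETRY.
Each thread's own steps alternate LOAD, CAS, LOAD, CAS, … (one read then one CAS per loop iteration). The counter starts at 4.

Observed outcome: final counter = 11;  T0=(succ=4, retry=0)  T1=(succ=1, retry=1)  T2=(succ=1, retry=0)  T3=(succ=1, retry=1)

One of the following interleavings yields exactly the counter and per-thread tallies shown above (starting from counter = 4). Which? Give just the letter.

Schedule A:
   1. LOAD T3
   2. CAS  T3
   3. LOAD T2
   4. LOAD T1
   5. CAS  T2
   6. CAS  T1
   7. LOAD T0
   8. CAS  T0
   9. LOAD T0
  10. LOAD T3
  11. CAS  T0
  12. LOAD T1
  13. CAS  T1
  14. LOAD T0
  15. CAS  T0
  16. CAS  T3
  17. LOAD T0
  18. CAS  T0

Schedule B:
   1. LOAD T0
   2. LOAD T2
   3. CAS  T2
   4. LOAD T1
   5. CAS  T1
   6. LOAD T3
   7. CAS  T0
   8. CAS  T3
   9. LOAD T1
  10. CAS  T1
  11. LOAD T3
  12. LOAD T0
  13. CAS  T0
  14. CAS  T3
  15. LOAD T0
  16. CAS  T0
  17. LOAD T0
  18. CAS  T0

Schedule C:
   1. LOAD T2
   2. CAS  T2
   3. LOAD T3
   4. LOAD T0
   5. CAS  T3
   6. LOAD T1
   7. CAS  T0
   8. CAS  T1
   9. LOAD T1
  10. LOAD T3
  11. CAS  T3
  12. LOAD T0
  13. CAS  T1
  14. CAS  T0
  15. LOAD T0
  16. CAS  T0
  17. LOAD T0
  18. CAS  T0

Simulating candidate A:
[1] T3.load  rd  (counter 4, T3.r 4)
[2] T3.cas  hit  (counter 5, T3.r 4)
[3] T2.load  rd  (counter 5, T2.r 5)
[4] T1.load  rd  (counter 5, T1.r 5)
[5] T2.cas  hit  (counter 6, T2.r 5)
[6] T1.cas  miss  (counter 6, T1.r 5)
[7] T0.load  rd  (counter 6, T0.r 6)
[8] T0.cas  hit  (counter 7, T0.r 6)
[9] T0.load  rd  (counter 7, T0.r 7)
[10] T3.load  rd  (counter 7, T3.r 7)
[11] T0.cas  hit  (counter 8, T0.r 7)
[12] T1.load  rd  (counter 8, T1.r 8)
[13] T1.cas  hit  (counter 9, T1.r 8)
[14] T0.load  rd  (counter 9, T0.r 9)
[15] T0.cas  hit  (counter 10, T0.r 9)
[16] T3.cas  miss  (counter 10, T3.r 7)
[17] T0.load  rd  (counter 10, T0.r 10)
[18] T0.cas  hit  (counter 11, T0.r 10)

A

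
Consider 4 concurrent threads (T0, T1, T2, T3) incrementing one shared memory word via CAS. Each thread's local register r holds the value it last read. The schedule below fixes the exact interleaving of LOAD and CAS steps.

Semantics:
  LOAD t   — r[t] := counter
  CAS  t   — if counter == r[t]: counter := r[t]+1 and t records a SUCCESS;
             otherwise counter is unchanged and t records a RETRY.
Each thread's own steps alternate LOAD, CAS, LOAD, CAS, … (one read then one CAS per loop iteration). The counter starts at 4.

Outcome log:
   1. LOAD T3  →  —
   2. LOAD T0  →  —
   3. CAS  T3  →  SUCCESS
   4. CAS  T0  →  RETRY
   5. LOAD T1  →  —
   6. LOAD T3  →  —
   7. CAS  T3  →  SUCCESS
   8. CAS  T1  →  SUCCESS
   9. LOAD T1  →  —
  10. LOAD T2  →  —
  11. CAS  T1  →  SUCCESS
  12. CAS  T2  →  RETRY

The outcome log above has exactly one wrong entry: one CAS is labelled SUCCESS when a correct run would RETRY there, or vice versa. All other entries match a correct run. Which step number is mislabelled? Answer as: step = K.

Reference trace:
step 1: T3 LOAD ⇒ load; ctr=4 reg=4
step 2: T0 LOAD ⇒ load; ctr=4 reg=4
step 3: T3 CAS ⇒ ok; ctr=5 reg=4
step 4: T0 CAS ⇒ retry; ctr=5 reg=4
step 5: T1 LOAD ⇒ load; ctr=5 reg=5
step 6: T3 LOAD ⇒ load; ctr=5 reg=5
step 7: T3 CAS ⇒ ok; ctr=6 reg=5
step 8: T1 CAS ⇒ retry; ctr=6 reg=5
step 9: T1 LOAD ⇒ load; ctr=6 reg=6
step 10: T2 LOAD ⇒ load; ctr=6 reg=6
step 11: T1 CAS ⇒ ok; ctr=7 reg=6
step 12: T2 CAS ⇒ retry; ctr=7 reg=6
Mismatch at 8.

step = 8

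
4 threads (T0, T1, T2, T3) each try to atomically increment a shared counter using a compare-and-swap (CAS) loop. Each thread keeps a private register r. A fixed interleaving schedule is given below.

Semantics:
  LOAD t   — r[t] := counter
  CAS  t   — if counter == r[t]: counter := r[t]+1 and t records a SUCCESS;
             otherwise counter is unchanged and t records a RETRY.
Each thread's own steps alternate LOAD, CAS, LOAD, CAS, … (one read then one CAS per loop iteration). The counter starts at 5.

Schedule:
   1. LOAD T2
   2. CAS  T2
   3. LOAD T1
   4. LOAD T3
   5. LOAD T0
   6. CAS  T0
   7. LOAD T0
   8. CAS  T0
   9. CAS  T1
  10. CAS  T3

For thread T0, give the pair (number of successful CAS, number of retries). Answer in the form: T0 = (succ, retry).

T0 = (2, 0)

1. LOAD T2 → mem=5 r[T2]=5 [LOAD]
2. CAS T2 → mem=6 r[T2]=5 [OK]
3. LOAD T1 → mem=6 r[T1]=6 [LOAD]
4. LOAD T3 → mem=6 r[T3]=6 [LOAD]
5. LOAD T0 → mem=6 r[T0]=6 [LOAD]
6. CAS T0 → mem=7 r[T0]=6 [OK]
7. LOAD T0 → mem=7 r[T0]=7 [LOAD]
8. CAS T0 → mem=8 r[T0]=7 [OK]
9. CAS T1 → mem=8 r[T1]=6 [RETRY]
10. CAS T3 → mem=8 r[T3]=6 [RETRY]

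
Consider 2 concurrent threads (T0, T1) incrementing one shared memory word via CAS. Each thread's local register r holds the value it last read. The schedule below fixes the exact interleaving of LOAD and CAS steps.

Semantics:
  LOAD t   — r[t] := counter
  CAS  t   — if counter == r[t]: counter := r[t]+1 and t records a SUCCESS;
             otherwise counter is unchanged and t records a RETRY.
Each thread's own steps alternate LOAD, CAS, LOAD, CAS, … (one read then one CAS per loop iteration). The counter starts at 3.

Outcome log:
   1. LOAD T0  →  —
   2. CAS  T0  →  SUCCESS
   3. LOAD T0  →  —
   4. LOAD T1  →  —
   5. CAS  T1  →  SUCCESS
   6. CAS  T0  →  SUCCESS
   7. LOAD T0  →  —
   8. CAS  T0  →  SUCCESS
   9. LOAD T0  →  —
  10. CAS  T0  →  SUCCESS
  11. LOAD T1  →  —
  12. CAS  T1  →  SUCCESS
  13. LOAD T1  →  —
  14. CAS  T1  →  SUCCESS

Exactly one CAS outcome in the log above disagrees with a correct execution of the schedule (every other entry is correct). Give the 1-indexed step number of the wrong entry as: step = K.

step = 6

Reference trace:
   1) LOAD T0:  M=3  r_T0=3
   2) CAS  T0:  M=4  r_T0=3 ✓
   3) LOAD T0:  M=4  r_T0=4
   4) LOAD T1:  M=4  r_T1=4
   5) CAS  T1:  M=5  r_T1=4 ✓
   6) CAS  T0:  M=5  r_T0=4 ✗
   7) LOAD T0:  M=5  r_T0=5
   8) CAS  T0:  M=6  r_T0=5 ✓
   9) LOAD T0:  M=6  r_T0=6
  10) CAS  T0:  M=7  r_T0=6 ✓
  11) LOAD T1:  M=7  r_T1=7
  12) CAS  T1:  M=8  r_T1=7 ✓
  13) LOAD T1:  M=8  r_T1=8
  14) CAS  T1:  M=9  r_T1=8 ✓
Log disagrees first at step 6.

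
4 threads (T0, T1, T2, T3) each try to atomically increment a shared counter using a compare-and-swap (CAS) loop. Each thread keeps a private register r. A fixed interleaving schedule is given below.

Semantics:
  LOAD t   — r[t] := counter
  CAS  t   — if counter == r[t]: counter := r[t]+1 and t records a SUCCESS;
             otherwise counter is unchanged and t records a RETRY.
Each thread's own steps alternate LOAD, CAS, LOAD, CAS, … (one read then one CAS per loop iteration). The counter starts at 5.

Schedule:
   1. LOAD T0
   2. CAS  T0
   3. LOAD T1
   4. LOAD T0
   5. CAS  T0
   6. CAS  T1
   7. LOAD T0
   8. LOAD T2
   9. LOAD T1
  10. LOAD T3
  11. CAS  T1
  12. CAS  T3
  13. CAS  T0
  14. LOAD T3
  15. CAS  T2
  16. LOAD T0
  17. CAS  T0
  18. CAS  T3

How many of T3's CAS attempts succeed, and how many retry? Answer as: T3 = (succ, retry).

#1 T0 reads 5
#2 T0 CAS(5→6) writes; counter now 6
#3 T1 reads 6
#4 T0 reads 6
#5 T0 CAS(6→7) writes; counter now 7
#6 T1 CAS(6→7) fails; counter now 7
#7 T0 reads 7
#8 T2 reads 7
#9 T1 reads 7
#10 T3 reads 7
#11 T1 CAS(7→8) writes; counter now 8
#12 T3 CAS(7→8) fails; counter now 8
#13 T0 CAS(7→8) fails; counter now 8
#14 T3 reads 8
#15 T2 CAS(7→8) fails; counter now 8
#16 T0 reads 8
#17 T0 CAS(8→9) writes; counter now 9
#18 T3 CAS(8→9) fails; counter now 9

T3 = (0, 2)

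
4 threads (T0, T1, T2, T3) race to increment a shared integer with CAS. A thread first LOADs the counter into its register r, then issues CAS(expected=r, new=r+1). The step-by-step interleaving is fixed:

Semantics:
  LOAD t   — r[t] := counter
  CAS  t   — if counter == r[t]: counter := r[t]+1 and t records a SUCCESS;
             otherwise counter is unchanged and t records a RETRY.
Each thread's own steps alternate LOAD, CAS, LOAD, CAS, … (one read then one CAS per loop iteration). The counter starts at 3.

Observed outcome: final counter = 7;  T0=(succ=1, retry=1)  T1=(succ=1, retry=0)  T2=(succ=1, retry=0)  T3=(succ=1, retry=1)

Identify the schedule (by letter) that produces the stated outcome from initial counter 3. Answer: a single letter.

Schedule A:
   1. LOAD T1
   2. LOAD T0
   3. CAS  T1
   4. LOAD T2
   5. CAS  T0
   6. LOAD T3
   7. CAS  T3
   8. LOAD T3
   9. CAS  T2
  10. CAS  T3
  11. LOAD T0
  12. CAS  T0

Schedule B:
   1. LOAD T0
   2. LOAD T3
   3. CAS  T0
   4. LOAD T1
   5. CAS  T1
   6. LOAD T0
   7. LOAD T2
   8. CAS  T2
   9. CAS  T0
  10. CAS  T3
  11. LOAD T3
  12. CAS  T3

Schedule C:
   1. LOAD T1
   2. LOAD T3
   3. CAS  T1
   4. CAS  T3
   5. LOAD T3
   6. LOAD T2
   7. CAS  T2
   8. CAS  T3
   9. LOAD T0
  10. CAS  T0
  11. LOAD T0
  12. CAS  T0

B

Simulating candidate B:
T0 LOAD — after: cnt=3, r=3 — load
T3 LOAD — after: cnt=3, r=3 — load
T0 CAS — after: cnt=4, r=3 — ok
T1 LOAD — after: cnt=4, r=4 — load
T1 CAS — after: cnt=5, r=4 — ok
T0 LOAD — after: cnt=5, r=5 — load
T2 LOAD — after: cnt=5, r=5 — load
T2 CAS — after: cnt=6, r=5 — ok
T0 CAS — after: cnt=6, r=5 — retry
T3 CAS — after: cnt=6, r=3 — retry
T3 LOAD — after: cnt=6, r=6 — load
T3 CAS — after: cnt=7, r=6 — ok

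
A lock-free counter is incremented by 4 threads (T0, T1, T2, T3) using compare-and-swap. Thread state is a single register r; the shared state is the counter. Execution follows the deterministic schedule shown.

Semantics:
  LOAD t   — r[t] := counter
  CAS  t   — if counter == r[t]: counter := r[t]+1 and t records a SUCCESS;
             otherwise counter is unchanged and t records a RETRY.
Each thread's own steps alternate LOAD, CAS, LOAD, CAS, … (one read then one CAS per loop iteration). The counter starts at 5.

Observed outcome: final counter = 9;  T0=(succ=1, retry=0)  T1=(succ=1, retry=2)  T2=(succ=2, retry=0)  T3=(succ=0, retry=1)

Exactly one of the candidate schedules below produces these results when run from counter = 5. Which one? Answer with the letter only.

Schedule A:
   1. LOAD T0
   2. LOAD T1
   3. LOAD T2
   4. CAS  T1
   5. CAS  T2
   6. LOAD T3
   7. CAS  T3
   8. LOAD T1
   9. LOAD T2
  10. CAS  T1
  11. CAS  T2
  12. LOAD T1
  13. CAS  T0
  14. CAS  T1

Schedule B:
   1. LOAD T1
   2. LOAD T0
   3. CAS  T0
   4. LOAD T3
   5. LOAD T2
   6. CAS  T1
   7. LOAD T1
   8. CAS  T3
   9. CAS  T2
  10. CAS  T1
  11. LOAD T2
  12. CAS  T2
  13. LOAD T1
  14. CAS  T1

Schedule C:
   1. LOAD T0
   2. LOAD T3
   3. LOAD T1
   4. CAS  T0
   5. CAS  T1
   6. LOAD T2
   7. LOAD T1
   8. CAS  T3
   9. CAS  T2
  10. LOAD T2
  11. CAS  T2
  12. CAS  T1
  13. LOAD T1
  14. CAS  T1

Run C:
   1) LOAD T0:  M=5  r_T0=5
   2) LOAD T3:  M=5  r_T3=5
   3) LOAD T1:  M=5  r_T1=5
   4) CAS  T0:  M=6  r_T0=5 ✓
   5) CAS  T1:  M=6  r_T1=5 ✗
   6) LOAD T2:  M=6  r_T2=6
   7) LOAD T1:  M=6  r_T1=6
   8) CAS  T3:  M=6  r_T3=5 ✗
   9) CAS  T2:  M=7  r_T2=6 ✓
  10) LOAD T2:  M=7  r_T2=7
  11) CAS  T2:  M=8  r_T2=7 ✓
  12) CAS  T1:  M=8  r_T1=6 ✗
  13) LOAD T1:  M=8  r_T1=8
  14) CAS  T1:  M=9  r_T1=8 ✓

C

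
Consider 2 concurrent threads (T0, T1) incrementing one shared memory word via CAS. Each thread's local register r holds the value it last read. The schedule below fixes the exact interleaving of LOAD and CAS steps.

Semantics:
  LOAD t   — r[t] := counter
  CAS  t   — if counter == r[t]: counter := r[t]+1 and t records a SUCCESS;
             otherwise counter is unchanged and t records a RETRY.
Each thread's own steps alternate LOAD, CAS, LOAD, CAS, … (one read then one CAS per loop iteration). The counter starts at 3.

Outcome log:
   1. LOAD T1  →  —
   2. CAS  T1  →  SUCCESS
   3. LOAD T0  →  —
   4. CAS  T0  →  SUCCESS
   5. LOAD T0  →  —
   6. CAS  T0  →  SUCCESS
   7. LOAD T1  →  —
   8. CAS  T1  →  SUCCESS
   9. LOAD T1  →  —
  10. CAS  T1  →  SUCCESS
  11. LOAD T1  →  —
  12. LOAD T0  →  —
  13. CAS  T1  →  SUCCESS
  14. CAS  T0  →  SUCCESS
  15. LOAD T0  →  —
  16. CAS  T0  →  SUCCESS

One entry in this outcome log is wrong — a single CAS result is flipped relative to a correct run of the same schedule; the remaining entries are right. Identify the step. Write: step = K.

Reference trace:
step 1: T1 LOAD ⇒ load; ctr=3 reg=3
step 2: T1 CAS ⇒ ok; ctr=4 reg=3
step 3: T0 LOAD ⇒ load; ctr=4 reg=4
step 4: T0 CAS ⇒ ok; ctr=5 reg=4
step 5: T0 LOAD ⇒ load; ctr=5 reg=5
step 6: T0 CAS ⇒ ok; ctr=6 reg=5
step 7: T1 LOAD ⇒ load; ctr=6 reg=6
step 8: T1 CAS ⇒ ok; ctr=7 reg=6
step 9: T1 LOAD ⇒ load; ctr=7 reg=7
step 10: T1 CAS ⇒ ok; ctr=8 reg=7
step 11: T1 LOAD ⇒ load; ctr=8 reg=8
step 12: T0 LOAD ⇒ load; ctr=8 reg=8
step 13: T1 CAS ⇒ ok; ctr=9 reg=8
step 14: T0 CAS ⇒ retry; ctr=9 reg=8
step 15: T0 LOAD ⇒ load; ctr=9 reg=9
step 16: T0 CAS ⇒ ok; ctr=10 reg=9
Log disagrees first at step 14.

step = 14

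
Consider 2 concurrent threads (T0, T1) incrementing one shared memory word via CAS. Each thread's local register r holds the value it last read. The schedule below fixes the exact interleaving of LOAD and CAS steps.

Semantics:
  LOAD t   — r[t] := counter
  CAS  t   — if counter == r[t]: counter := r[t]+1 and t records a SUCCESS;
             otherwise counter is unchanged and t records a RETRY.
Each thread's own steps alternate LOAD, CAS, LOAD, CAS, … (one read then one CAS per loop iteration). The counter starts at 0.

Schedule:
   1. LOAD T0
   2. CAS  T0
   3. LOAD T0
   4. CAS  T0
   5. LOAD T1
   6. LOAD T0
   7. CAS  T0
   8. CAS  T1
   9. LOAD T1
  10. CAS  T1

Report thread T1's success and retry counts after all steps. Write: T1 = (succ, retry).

[1] T0.load  rd  (counter 0, T0.r 0)
[2] T0.cas  hit  (counter 1, T0.r 0)
[3] T0.load  rd  (counter 1, T0.r 1)
[4] T0.cas  hit  (counter 2, T0.r 1)
[5] T1.load  rd  (counter 2, T1.r 2)
[6] T0.load  rd  (counter 2, T0.r 2)
[7] T0.cas  hit  (counter 3, T0.r 2)
[8] T1.cas  miss  (counter 3, T1.r 2)
[9] T1.load  rd  (counter 3, T1.r 3)
[10] T1.cas  hit  (counter 4, T1.r 3)

T1 = (1, 1)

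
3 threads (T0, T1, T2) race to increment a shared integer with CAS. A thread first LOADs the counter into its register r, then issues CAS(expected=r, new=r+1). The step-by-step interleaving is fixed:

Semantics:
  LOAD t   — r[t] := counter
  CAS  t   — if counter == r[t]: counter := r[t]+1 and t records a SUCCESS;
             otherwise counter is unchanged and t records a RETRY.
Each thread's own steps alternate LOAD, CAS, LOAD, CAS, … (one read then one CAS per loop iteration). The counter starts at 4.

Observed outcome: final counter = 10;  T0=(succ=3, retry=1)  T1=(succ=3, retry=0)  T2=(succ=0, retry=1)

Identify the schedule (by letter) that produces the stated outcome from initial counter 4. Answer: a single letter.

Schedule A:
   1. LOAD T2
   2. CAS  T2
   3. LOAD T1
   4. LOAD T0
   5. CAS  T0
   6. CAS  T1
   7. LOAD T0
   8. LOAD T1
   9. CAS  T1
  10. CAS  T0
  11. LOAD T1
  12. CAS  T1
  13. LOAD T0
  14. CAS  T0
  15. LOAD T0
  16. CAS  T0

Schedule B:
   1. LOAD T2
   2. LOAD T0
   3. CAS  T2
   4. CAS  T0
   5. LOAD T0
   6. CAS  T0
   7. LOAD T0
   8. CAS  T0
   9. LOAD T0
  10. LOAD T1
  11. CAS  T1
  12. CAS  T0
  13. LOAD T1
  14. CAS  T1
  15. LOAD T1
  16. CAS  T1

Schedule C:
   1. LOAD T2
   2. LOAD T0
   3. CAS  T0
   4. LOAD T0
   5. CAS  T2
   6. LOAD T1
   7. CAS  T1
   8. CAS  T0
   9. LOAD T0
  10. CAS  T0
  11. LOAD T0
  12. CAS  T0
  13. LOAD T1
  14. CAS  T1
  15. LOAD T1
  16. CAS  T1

Simulating candidate C:
   1) LOAD T2:  M=4  r_T2=4
   2) LOAD T0:  M=4  r_T0=4
   3) CAS  T0:  M=5  r_T0=4 ✓
   4) LOAD T0:  M=5  r_T0=5
   5) CAS  T2:  M=5  r_T2=4 ✗
   6) LOAD T1:  M=5  r_T1=5
   7) CAS  T1:  M=6  r_T1=5 ✓
   8) CAS  T0:  M=6  r_T0=5 ✗
   9) LOAD T0:  M=6  r_T0=6
  10) CAS  T0:  M=7  r_T0=6 ✓
  11) LOAD T0:  M=7  r_T0=7
  12) CAS  T0:  M=8  r_T0=7 ✓
  13) LOAD T1:  M=8  r_T1=8
  14) CAS  T1:  M=9  r_T1=8 ✓
  15) LOAD T1:  M=9  r_T1=9
  16) CAS  T1:  M=10  r_T1=9 ✓

C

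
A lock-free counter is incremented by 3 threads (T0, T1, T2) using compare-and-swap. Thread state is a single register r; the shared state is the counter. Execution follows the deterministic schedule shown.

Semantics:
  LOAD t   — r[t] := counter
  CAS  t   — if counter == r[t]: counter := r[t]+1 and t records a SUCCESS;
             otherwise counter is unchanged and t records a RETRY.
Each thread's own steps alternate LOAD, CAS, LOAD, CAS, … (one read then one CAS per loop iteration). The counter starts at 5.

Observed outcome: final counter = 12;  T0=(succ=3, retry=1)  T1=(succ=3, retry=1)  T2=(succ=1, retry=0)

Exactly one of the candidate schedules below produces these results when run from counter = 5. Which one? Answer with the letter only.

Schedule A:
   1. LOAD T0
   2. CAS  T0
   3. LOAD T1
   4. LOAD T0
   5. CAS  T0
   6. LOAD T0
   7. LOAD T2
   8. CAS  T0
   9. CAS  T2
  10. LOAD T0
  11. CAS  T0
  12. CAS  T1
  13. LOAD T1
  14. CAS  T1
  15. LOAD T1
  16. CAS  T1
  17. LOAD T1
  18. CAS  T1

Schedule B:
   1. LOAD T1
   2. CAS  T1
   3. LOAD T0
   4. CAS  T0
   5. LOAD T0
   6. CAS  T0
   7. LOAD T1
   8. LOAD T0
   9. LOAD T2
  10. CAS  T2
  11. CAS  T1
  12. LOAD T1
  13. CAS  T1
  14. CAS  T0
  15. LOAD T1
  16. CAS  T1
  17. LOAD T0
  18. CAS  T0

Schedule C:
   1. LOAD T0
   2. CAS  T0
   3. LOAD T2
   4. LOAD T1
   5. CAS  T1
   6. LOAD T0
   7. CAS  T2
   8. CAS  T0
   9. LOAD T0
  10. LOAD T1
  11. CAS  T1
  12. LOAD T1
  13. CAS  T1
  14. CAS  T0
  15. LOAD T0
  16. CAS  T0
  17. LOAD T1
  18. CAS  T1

B

Simulating candidate B:
   1) LOAD T1:  M=5  r_T1=5
   2) CAS  T1:  M=6  r_T1=5 ✓
   3) LOAD T0:  M=6  r_T0=6
   4) CAS  T0:  M=7  r_T0=6 ✓
   5) LOAD T0:  M=7  r_T0=7
   6) CAS  T0:  M=8  r_T0=7 ✓
   7) LOAD T1:  M=8  r_T1=8
   8) LOAD T0:  M=8  r_T0=8
   9) LOAD T2:  M=8  r_T2=8
  10) CAS  T2:  M=9  r_T2=8 ✓
  11) CAS  T1:  M=9  r_T1=8 ✗
  12) LOAD T1:  M=9  r_T1=9
  13) CAS  T1:  M=10  r_T1=9 ✓
  14) CAS  T0:  M=10  r_T0=8 ✗
  15) LOAD T1:  M=10  r_T1=10
  16) CAS  T1:  M=11  r_T1=10 ✓
  17) LOAD T0:  M=11  r_T0=11
  18) CAS  T0:  M=12  r_T0=11 ✓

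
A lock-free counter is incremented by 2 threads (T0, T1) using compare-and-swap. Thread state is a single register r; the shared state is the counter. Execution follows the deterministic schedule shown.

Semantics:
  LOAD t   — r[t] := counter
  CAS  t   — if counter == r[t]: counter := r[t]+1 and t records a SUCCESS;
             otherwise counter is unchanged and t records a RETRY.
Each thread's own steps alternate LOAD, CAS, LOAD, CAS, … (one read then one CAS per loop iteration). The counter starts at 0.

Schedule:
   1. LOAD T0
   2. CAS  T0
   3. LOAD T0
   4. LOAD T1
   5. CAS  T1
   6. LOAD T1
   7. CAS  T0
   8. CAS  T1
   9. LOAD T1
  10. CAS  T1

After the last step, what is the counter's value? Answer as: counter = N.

#1 T0 reads 0
#2 T0 CAS(0→1) writes; counter now 1
#3 T0 reads 1
#4 T1 reads 1
#5 T1 CAS(1→2) writes; counter now 2
#6 T1 reads 2
#7 T0 CAS(1→2) fails; counter now 2
#8 T1 CAS(2→3) writes; counter now 3
#9 T1 reads 3
#10 T1 CAS(3→4) writes; counter now 4

counter = 4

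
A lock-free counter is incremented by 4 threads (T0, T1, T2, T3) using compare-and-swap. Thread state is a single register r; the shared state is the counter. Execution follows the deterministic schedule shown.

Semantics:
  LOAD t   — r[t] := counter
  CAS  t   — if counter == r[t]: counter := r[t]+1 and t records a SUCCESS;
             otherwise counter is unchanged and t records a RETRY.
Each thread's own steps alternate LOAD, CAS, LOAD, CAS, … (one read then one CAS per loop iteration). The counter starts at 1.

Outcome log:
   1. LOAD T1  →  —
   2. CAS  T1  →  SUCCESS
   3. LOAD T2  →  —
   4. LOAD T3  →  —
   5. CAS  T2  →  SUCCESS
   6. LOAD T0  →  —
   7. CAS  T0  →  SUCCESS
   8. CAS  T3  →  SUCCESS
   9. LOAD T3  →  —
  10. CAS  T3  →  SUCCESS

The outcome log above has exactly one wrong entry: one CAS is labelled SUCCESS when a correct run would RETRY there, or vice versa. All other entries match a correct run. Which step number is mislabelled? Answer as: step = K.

step = 8

Correct run:
   1) LOAD T1:  M=1  r_T1=1
   2) CAS  T1:  M=2  r_T1=1 ✓
   3) LOAD T2:  M=2  r_T2=2
   4) LOAD T3:  M=2  r_T3=2
   5) CAS  T2:  M=3  r_T2=2 ✓
   6) LOAD T0:  M=3  r_T0=3
   7) CAS  T0:  M=4  r_T0=3 ✓
   8) CAS  T3:  M=4  r_T3=2 ✗
   9) LOAD T3:  M=4  r_T3=4
  10) CAS  T3:  M=5  r_T3=4 ✓
Mismatch at 8.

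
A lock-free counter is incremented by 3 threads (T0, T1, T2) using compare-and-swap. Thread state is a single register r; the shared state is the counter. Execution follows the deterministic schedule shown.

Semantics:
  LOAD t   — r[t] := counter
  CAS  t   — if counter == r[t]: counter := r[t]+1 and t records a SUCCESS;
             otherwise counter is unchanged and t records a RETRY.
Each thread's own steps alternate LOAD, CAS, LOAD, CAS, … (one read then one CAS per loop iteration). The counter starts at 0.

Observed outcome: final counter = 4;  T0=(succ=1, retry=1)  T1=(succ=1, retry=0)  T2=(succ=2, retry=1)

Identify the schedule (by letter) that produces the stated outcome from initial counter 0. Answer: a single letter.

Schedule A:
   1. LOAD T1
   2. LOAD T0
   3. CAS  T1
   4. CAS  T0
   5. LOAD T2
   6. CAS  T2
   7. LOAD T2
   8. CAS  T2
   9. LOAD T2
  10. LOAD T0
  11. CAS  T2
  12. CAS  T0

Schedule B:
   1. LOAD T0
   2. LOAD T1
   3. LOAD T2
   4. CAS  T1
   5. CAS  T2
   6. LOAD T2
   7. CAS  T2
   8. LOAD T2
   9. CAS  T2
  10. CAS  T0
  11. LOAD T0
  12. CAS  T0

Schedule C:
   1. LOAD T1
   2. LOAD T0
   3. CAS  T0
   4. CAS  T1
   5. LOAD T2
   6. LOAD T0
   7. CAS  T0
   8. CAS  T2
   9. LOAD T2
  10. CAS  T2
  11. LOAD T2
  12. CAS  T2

B

Tracing schedule B:
step 1: T0 LOAD ⇒ load; ctr=0 reg=0
step 2: T1 LOAD ⇒ load; ctr=0 reg=0
step 3: T2 LOAD ⇒ load; ctr=0 reg=0
step 4: T1 CAS ⇒ ok; ctr=1 reg=0
step 5: T2 CAS ⇒ retry; ctr=1 reg=0
step 6: T2 LOAD ⇒ load; ctr=1 reg=1
step 7: T2 CAS ⇒ ok; ctr=2 reg=1
step 8: T2 LOAD ⇒ load; ctr=2 reg=2
step 9: T2 CAS ⇒ ok; ctr=3 reg=2
step 10: T0 CAS ⇒ retry; ctr=3 reg=0
step 11: T0 LOAD ⇒ load; ctr=3 reg=3
step 12: T0 CAS ⇒ ok; ctr=4 reg=3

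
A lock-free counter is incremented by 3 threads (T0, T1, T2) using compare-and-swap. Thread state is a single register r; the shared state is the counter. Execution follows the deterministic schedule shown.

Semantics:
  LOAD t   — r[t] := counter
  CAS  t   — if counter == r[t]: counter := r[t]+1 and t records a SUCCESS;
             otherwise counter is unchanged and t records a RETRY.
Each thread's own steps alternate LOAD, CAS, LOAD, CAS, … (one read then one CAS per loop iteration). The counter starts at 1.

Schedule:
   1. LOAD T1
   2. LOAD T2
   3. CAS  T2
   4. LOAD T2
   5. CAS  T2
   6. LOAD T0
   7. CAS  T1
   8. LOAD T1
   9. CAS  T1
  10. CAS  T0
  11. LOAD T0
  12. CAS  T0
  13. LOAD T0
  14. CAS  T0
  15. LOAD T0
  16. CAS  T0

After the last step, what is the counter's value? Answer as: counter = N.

1. LOAD T1 → mem=1 r[T1]=1 [LOAD]
2. LOAD T2 → mem=1 r[T2]=1 [LOAD]
3. CAS T2 → mem=2 r[T2]=1 [OK]
4. LOAD T2 → mem=2 r[T2]=2 [LOAD]
5. CAS T2 → mem=3 r[T2]=2 [OK]
6. LOAD T0 → mem=3 r[T0]=3 [LOAD]
7. CAS T1 → mem=3 r[T1]=1 [RETRY]
8. LOAD T1 → mem=3 r[T1]=3 [LOAD]
9. CAS T1 → mem=4 r[T1]=3 [OK]
10. CAS T0 → mem=4 r[T0]=3 [RETRY]
11. LOAD T0 → mem=4 r[T0]=4 [LOAD]
12. CAS T0 → mem=5 r[T0]=4 [OK]
13. LOAD T0 → mem=5 r[T0]=5 [LOAD]
14. CAS T0 → mem=6 r[T0]=5 [OK]
15. LOAD T0 → mem=6 r[T0]=6 [LOAD]
16. CAS T0 → mem=7 r[T0]=6 [OK]

counter = 7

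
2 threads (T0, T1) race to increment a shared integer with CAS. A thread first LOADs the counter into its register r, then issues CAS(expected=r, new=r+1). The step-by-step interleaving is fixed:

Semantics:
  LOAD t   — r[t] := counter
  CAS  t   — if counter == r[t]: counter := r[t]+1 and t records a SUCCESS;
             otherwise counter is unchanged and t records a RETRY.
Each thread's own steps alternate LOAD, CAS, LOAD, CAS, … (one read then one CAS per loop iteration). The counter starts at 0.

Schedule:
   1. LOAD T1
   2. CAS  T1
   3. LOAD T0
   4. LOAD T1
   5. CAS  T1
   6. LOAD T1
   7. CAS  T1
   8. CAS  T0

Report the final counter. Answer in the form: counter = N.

counter = 3

T1 LOAD — after: cnt=0, r=0 — load
T1 CAS — after: cnt=1, r=0 — ok
T0 LOAD — after: cnt=1, r=1 — load
T1 LOAD — after: cnt=1, r=1 — load
T1 CAS — after: cnt=2, r=1 — ok
T1 LOAD — after: cnt=2, r=2 — load
T1 CAS — after: cnt=3, r=2 — ok
T0 CAS — after: cnt=3, r=1 — retry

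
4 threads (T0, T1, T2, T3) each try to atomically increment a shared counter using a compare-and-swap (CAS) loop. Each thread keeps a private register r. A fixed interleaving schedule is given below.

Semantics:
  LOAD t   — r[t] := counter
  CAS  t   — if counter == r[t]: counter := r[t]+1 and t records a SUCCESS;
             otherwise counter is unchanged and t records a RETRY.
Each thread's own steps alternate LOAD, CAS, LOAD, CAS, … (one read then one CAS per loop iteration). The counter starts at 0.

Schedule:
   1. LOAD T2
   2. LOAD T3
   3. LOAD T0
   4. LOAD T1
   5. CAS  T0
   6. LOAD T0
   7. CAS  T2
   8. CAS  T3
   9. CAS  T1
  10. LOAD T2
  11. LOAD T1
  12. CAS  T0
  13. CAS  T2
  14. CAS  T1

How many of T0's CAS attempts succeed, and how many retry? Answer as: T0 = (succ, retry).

T0 = (2, 0)

[1] T2.load  rd  (counter 0, T2.r 0)
[2] T3.load  rd  (counter 0, T3.r 0)
[3] T0.load  rd  (counter 0, T0.r 0)
[4] T1.load  rd  (counter 0, T1.r 0)
[5] T0.cas  hit  (counter 1, T0.r 0)
[6] T0.load  rd  (counter 1, T0.r 1)
[7] T2.cas  miss  (counter 1, T2.r 0)
[8] T3.cas  miss  (counter 1, T3.r 0)
[9] T1.cas  miss  (counter 1, T1.r 0)
[10] T2.load  rd  (counter 1, T2.r 1)
[11] T1.load  rd  (counter 1, T1.r 1)
[12] T0.cas  hit  (counter 2, T0.r 1)
[13] T2.cas  miss  (counter 2, T2.r 1)
[14] T1.cas  miss  (counter 2, T1.r 1)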